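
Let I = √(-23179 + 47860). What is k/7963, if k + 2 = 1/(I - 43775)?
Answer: -3832495663/15258907192072 - √24681/15258907192072 ≈ -0.00025116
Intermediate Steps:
I = √24681 ≈ 157.10
k = -2 + 1/(-43775 + √24681) (k = -2 + 1/(√24681 - 43775) = -2 + 1/(-43775 + √24681) ≈ -2.0000)
k/7963 = (-3832495663/1916225944 - √24681/1916225944)/7963 = (-3832495663/1916225944 - √24681/1916225944)*(1/7963) = -3832495663/15258907192072 - √24681/15258907192072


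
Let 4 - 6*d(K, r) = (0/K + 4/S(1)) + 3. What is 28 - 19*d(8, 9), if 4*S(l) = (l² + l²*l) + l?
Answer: 751/18 ≈ 41.722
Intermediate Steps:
S(l) = l/4 + l²/4 + l³/4 (S(l) = ((l² + l²*l) + l)/4 = ((l² + l³) + l)/4 = (l + l² + l³)/4 = l/4 + l²/4 + l³/4)
d(K, r) = -13/18 (d(K, r) = ⅔ - ((0/K + 4/(((¼)*1*(1 + 1 + 1²)))) + 3)/6 = ⅔ - ((0 + 4/(((¼)*1*(1 + 1 + 1)))) + 3)/6 = ⅔ - ((0 + 4/(((¼)*1*3))) + 3)/6 = ⅔ - ((0 + 4/(¾)) + 3)/6 = ⅔ - ((0 + 4*(4/3)) + 3)/6 = ⅔ - ((0 + 16/3) + 3)/6 = ⅔ - (16/3 + 3)/6 = ⅔ - ⅙*25/3 = ⅔ - 25/18 = -13/18)
28 - 19*d(8, 9) = 28 - 19*(-13/18) = 28 + 247/18 = 751/18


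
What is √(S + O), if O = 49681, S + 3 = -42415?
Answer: 3*√807 ≈ 85.223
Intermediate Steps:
S = -42418 (S = -3 - 42415 = -42418)
√(S + O) = √(-42418 + 49681) = √7263 = 3*√807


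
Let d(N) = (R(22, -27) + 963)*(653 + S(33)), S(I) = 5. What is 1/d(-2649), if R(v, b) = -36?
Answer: 1/609966 ≈ 1.6394e-6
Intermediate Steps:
d(N) = 609966 (d(N) = (-36 + 963)*(653 + 5) = 927*658 = 609966)
1/d(-2649) = 1/609966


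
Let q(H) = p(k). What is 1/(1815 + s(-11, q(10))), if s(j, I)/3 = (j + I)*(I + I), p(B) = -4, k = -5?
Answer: 1/2175 ≈ 0.00045977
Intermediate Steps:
q(H) = -4
s(j, I) = 6*I*(I + j) (s(j, I) = 3*((j + I)*(I + I)) = 3*((I + j)*(2*I)) = 3*(2*I*(I + j)) = 6*I*(I + j))
1/(1815 + s(-11, q(10))) = 1/(1815 + 6*(-4)*(-4 - 11)) = 1/(1815 + 6*(-4)*(-15)) = 1/(1815 + 360) = 1/2175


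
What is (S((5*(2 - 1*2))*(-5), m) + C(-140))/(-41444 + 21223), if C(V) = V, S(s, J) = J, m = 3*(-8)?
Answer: 164/20221 ≈ 0.0081104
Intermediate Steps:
m = -24
(S((5*(2 - 1*2))*(-5), m) + C(-140))/(-41444 + 21223) = (-24 - 140)/(-41444 + 21223) = -164/(-20221) = -164*(-1/20221) = 164/20221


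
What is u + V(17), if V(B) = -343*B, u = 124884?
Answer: 119053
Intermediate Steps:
u + V(17) = 124884 - 343*17 = 124884 - 5831 = 119053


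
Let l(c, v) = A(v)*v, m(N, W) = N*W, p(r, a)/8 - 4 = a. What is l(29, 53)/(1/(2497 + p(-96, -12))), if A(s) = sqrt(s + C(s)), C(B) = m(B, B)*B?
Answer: 128949*sqrt(148930) ≈ 4.9763e+7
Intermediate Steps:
p(r, a) = 32 + 8*a
C(B) = B**3 (C(B) = (B*B)*B = B**2*B = B**3)
A(s) = sqrt(s + s**3)
l(c, v) = v*sqrt(v + v**3) (l(c, v) = sqrt(v + v**3)*v = v*sqrt(v + v**3))
l(29, 53)/(1/(2497 + p(-96, -12))) = (53*sqrt(53 + 53**3))/(1/(2497 + (32 + 8*(-12)))) = (53*sqrt(53 + 148877))/(1/(2497 + (32 - 96))) = (53*sqrt(148930))/(1/(2497 - 64)) = (53*sqrt(148930))/(1/2433) = (53*sqrt(148930))*2433 = 128949*sqrt(148930)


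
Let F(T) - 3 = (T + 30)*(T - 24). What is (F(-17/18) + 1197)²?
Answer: 23707684729/104976 ≈ 2.2584e+5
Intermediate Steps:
F(T) = 3 + (-24 + T)*(30 + T) (F(T) = 3 + (T + 30)*(T - 24) = 3 + (30 + T)*(-24 + T) = 3 + (-24 + T)*(30 + T))
(F(-17/18) + 1197)² = ((-717 + (-17/18)² + 6*(-17/18)) + 1197)² = ((-717 + 289/324 - 17/3) + 1197)² = (-233855/324 + 1197)² = (153973/324)² = 23707684729/104976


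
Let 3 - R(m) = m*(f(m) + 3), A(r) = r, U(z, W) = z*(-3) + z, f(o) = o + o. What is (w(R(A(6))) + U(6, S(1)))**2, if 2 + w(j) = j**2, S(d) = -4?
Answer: 57078025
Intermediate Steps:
f(o) = 2*o
U(z, W) = -2*z (U(z, W) = -3*z + z = -2*z)
R(m) = 3 - m*(3 + 2*m) (R(m) = 3 - m*(2*m + 3) = 3 - m*(3 + 2*m))
w(j) = -2 + j**2
(w(R(A(6))) + U(6, S(1)))**2 = ((-2 + (3 - 3*6 - 2*6**2)**2) - 2*6)**2 = ((-2 + (3 - 18 - 2*36)**2) - 12)**2 = ((-2 + (3 - 18 - 72)**2) - 12)**2 = ((-2 + (-87)**2) - 12)**2 = ((-2 + 7569) - 12)**2 = (7567 - 12)**2 = 7555**2 = 57078025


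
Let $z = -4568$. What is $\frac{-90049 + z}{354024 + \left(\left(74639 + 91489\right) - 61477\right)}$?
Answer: $- \frac{94617}{458675} \approx -0.20628$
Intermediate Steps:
$\frac{-90049 + z}{354024 + \left(\left(74639 + 91489\right) - 61477\right)} = \frac{-90049 - 4568}{354024 + \left(\left(74639 + 91489\right) - 61477\right)} = - \frac{94617}{354024 + \left(166128 - 61477\right)} = - \frac{94617}{354024 + 104651} = - \frac{94617}{458675}$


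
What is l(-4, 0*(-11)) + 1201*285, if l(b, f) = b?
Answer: 342281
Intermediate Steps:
l(-4, 0*(-11)) + 1201*285 = -4 + 1201*285 = -4 + 342285 = 342281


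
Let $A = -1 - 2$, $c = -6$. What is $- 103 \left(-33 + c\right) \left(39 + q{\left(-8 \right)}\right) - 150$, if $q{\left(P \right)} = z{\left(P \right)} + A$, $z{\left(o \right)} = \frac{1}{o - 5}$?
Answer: $144153$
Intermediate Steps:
$z{\left(o \right)} = \frac{1}{-5 + o}$
$A = -3$
$q{\left(P \right)} = -3 + \frac{1}{-5 + P}$ ($q{\left(P \right)} = \frac{1}{-5 + P} - 3 = -3 + \frac{1}{-5 + P}$)
$- 103 \left(-33 + c\right) \left(39 + q{\left(-8 \right)}\right) - 150 = - 103 \left(-33 - 6\right) \left(39 + \frac{16 - -24}{-5 - 8}\right) - 150 = - 103 \left(- 39 \left(39 + \frac{16 + 24}{-13}\right)\right) - 150 = - 103 \left(- 39 \left(39 - \frac{40}{13}\right)\right) - 150 = - 103 \left(\left(-39\right) \frac{467}{13}\right) - 150 = \left(-103\right) \left(-1401\right) - 150 = 144303 - 150 = 144153$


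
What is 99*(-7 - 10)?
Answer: -1683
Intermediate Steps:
99*(-7 - 10) = 99*(-17) = -1683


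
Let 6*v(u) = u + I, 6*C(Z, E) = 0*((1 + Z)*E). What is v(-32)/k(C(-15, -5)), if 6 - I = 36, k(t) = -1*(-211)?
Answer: -31/633 ≈ -0.048973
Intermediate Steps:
C(Z, E) = 0 (C(Z, E) = (0*((1 + Z)*E))/6 = (0*(E*(1 + Z)))/6 = (1/6)*0 = 0)
k(t) = 211
I = -30 (I = 6 - 1*36 = 6 - 36 = -30)
v(u) = -5 + u/6 (v(u) = (u - 30)/6 = (-30 + u)/6 = -5 + u/6)
v(-32)/k(C(-15, -5)) = (-5 + (1/6)*(-32))/211 = (-5 - 16/3)*(1/211) = -31/3*1/211 = -31/633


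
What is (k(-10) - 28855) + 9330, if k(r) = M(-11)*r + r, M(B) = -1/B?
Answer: -214895/11 ≈ -19536.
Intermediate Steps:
k(r) = 12*r/11 (k(r) = (-1/(-11))*r + r = (-1*(-1/11))*r + r = r/11 + r = 12*r/11)
(k(-10) - 28855) + 9330 = ((12/11)*(-10) - 28855) + 9330 = (-120/11 - 28855) + 9330 = -317525/11 + 9330 = -214895/11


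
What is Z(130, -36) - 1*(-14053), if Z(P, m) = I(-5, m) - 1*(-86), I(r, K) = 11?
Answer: 14150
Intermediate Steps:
Z(P, m) = 97 (Z(P, m) = 11 - 1*(-86) = 11 + 86 = 97)
Z(130, -36) - 1*(-14053) = 97 - 1*(-14053) = 97 + 14053 = 14150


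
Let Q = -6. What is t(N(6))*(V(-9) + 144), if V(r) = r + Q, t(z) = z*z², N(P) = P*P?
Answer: 6018624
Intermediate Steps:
N(P) = P²
t(z) = z³
V(r) = -6 + r (V(r) = r - 6 = -6 + r)
t(N(6))*(V(-9) + 144) = (6²)³*((-6 - 9) + 144) = 36³*(-15 + 144) = 46656*129 = 6018624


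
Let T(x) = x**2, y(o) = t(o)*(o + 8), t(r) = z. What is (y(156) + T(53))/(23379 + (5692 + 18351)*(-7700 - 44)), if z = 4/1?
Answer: -3465/186165613 ≈ -1.8612e-5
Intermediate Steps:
z = 4 (z = 4*1 = 4)
t(r) = 4
y(o) = 32 + 4*o (y(o) = 4*(o + 8) = 4*(8 + o) = 32 + 4*o)
(y(156) + T(53))/(23379 + (5692 + 18351)*(-7700 - 44)) = ((32 + 4*156) + 53**2)/(23379 + (5692 + 18351)*(-7700 - 44)) = ((32 + 624) + 2809)/(23379 + 24043*(-7744)) = (656 + 2809)/(23379 - 186188992) = 3465/(-186165613) = 3465*(-1/186165613) = -3465/186165613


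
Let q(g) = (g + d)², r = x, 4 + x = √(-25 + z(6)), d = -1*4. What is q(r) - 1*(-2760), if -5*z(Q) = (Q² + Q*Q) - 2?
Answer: 2785 - 16*I*√39 ≈ 2785.0 - 99.92*I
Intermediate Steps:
z(Q) = ⅖ - 2*Q²/5 (z(Q) = -((Q² + Q*Q) - 2)/5 = -((Q² + Q²) - 2)/5 = -(2*Q² - 2)/5 = -(-2 + 2*Q²)/5 = ⅖ - 2*Q²/5)
d = -4
x = -4 + I*√39 (x = -4 + √(-25 + (⅖ - ⅖*6²)) = -4 + √(-25 + (⅖ - ⅖*36)) = -4 + √(-25 + (⅖ - 72/5)) = -4 + √(-25 - 14) = -4 + √(-39) = -4 + I*√39 ≈ -4.0 + 6.245*I)
r = -4 + I*√39 ≈ -4.0 + 6.245*I
q(g) = (-4 + g)² (q(g) = (g - 4)² = (-4 + g)²)
q(r) - 1*(-2760) = (-4 + (-4 + I*√39))² - 1*(-2760) = (-8 + I*√39)² + 2760 = 2760 + (-8 + I*√39)²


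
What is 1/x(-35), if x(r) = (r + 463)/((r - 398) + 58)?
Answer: -375/428 ≈ -0.87617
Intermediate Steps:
x(r) = (463 + r)/(-340 + r) (x(r) = (463 + r)/((-398 + r) + 58) = (463 + r)/(-340 + r))
1/x(-35) = 1/((463 - 35)/(-340 - 35)) = 1/(428/(-375)) = 1/(-1/375*428) = 1/(-428/375) = -375/428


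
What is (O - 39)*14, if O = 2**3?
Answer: -434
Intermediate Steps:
O = 8
(O - 39)*14 = (8 - 39)*14 = -31*14 = -434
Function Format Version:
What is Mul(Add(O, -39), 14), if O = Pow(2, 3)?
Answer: -434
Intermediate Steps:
O = 8
Mul(Add(O, -39), 14) = Mul(Add(8, -39), 14) = Mul(-31, 14) = -434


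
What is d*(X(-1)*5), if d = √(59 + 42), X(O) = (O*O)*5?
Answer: 25*√101 ≈ 251.25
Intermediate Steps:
X(O) = 5*O² (X(O) = O²*5 = 5*O²)
d = √101 ≈ 10.050
d*(X(-1)*5) = √101*((5*(-1)²)*5) = √101*((5*1)*5) = √101*(5*5) = √101*25 = 25*√101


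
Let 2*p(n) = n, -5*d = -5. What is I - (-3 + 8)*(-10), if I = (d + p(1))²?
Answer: 209/4 ≈ 52.250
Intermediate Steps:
d = 1 (d = -⅕*(-5) = 1)
p(n) = n/2
I = 9/4 (I = (1 + (½)*1)² = (1 + ½)² = (3/2)² = 9/4 ≈ 2.2500)
I - (-3 + 8)*(-10) = 9/4 - (-3 + 8)*(-10) = 9/4 - 5*(-10) = 9/4 - 1*(-50) = 9/4 + 50 = 209/4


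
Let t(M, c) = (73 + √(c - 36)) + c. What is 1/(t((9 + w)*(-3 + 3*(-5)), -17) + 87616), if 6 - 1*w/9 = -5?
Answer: 87672/7686379637 - I*√53/7686379637 ≈ 1.1406e-5 - 9.4714e-10*I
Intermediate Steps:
w = 99 (w = 54 - 9*(-5) = 54 + 45 = 99)
t(M, c) = 73 + c + √(-36 + c) (t(M, c) = (73 + √(-36 + c)) + c = 73 + c + √(-36 + c))
1/(t((9 + w)*(-3 + 3*(-5)), -17) + 87616) = 1/((73 - 17 + √(-36 - 17)) + 87616) = 1/((73 - 17 + √(-53)) + 87616) = 1/((73 - 17 + I*√53) + 87616) = 1/((56 + I*√53) + 87616) = 1/(87672 + I*√53)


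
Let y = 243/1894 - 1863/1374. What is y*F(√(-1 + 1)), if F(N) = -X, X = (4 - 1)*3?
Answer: 2395980/216863 ≈ 11.048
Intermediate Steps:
X = 9 (X = 3*3 = 9)
y = -266220/216863 (y = 243*(1/1894) - 1863*1/1374 = 243/1894 - 621/458 = -266220/216863 ≈ -1.2276)
F(N) = -9 (F(N) = -1*9 = -9)
y*F(√(-1 + 1)) = -266220/216863*(-9) = 2395980/216863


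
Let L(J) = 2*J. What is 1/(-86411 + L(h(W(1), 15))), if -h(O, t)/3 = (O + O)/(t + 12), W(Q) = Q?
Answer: -9/777703 ≈ -1.1573e-5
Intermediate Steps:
h(O, t) = -6*O/(12 + t) (h(O, t) = -3*(O + O)/(t + 12) = -3*2*O/(12 + t) = -6*O/(12 + t))
1/(-86411 + L(h(W(1), 15))) = 1/(-86411 + 2*(-6*1/(12 + 15))) = 1/(-86411 + 2*(-6*1/27)) = 1/(-86411 + 2*(-6*1*1/27)) = 1/(-86411 + 2*(-2/9)) = 1/(-86411 - 4/9) = 1/(-777703/9) = -9/777703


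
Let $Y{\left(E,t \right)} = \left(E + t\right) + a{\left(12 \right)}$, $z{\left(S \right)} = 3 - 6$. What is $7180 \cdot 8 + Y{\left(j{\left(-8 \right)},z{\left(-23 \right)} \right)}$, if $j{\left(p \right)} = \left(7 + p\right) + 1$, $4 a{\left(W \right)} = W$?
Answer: $57440$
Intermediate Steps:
$z{\left(S \right)} = -3$
$a{\left(W \right)} = \frac{W}{4}$
$j{\left(p \right)} = 8 + p$
$Y{\left(E,t \right)} = 3 + E + t$ ($Y{\left(E,t \right)} = \left(E + t\right) + \frac{1}{4} \cdot 12 = \left(E + t\right) + 3 = 3 + E + t$)
$7180 \cdot 8 + Y{\left(j{\left(-8 \right)},z{\left(-23 \right)} \right)} = 7180 \cdot 8 + \left(3 + \left(8 - 8\right) - 3\right) = 57440 + \left(3 + 0 - 3\right) = 57440 + 0 = 57440$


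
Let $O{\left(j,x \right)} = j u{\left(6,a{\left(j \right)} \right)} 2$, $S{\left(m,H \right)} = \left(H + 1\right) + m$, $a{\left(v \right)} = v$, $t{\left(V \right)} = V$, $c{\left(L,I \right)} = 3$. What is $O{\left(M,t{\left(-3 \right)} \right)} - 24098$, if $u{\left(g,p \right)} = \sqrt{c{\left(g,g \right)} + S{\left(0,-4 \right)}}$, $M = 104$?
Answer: $-24098$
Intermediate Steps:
$S{\left(m,H \right)} = 1 + H + m$ ($S{\left(m,H \right)} = \left(1 + H\right) + m = 1 + H + m$)
$u{\left(g,p \right)} = 0$ ($u{\left(g,p \right)} = \sqrt{3 + \left(1 - 4 + 0\right)} = \sqrt{3 - 3} = \sqrt{0} = 0$)
$O{\left(j,x \right)} = 0$ ($O{\left(j,x \right)} = j 0 \cdot 2 = 0 \cdot 2 = 0$)
$O{\left(M,t{\left(-3 \right)} \right)} - 24098 = 0 - 24098 = -24098$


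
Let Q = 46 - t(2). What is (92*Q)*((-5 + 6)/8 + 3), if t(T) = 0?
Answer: 13225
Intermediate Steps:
Q = 46 (Q = 46 - 1*0 = 46 + 0 = 46)
(92*Q)*((-5 + 6)/8 + 3) = (92*46)*((-5 + 6)/8 + 3) = 4232*((⅛)*1 + 3) = 4232*(⅛ + 3) = 4232*(25/8) = 13225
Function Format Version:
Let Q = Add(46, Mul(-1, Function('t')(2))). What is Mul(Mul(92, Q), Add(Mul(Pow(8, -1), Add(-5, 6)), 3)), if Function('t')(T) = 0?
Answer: 13225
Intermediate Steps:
Q = 46 (Q = Add(46, Mul(-1, 0)) = Add(46, 0) = 46)
Mul(Mul(92, Q), Add(Mul(Pow(8, -1), Add(-5, 6)), 3)) = Mul(Mul(92, 46), Add(Mul(Pow(8, -1), Add(-5, 6)), 3)) = Mul(4232, Add(Mul(Rational(1, 8), 1), 3)) = Mul(4232, Add(Rational(1, 8), 3)) = Mul(4232, Rational(25, 8)) = 13225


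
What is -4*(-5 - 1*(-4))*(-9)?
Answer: -36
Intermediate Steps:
-4*(-5 - 1*(-4))*(-9) = -4*(-5 + 4)*(-9) = -4*(-1)*(-9) = 4*(-9) = -36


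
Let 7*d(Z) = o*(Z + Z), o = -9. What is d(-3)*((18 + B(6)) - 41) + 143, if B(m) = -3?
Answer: -403/7 ≈ -57.571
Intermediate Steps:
d(Z) = -18*Z/7 (d(Z) = (-9*(Z + Z))/7 = (-18*Z)/7 = -18*Z/7)
d(-3)*((18 + B(6)) - 41) + 143 = (-18/7*(-3))*((18 - 3) - 41) + 143 = 54*(15 - 41)/7 + 143 = (54/7)*(-26) + 143 = -1404/7 + 143 = -403/7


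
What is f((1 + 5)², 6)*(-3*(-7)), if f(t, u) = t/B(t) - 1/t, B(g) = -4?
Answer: -2275/12 ≈ -189.58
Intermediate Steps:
f(t, u) = -1/t - t/4 (f(t, u) = t/(-4) - 1/t = t*(-¼) - 1/t = -t/4 - 1/t = -1/t - t/4)
f((1 + 5)², 6)*(-3*(-7)) = (-1/((1 + 5)²) - (1 + 5)²/4)*(-3*(-7)) = (-1/(6²) - ¼*6²)*21 = (-1/36 - ¼*36)*21 = (-1*1/36 - 9)*21 = (-1/36 - 9)*21 = -325/36*21 = -2275/12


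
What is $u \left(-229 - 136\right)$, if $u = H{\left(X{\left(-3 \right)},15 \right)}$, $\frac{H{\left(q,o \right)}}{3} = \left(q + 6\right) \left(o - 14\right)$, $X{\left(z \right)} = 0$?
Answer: $-6570$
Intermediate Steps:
$H{\left(q,o \right)} = 3 \left(-14 + o\right) \left(6 + q\right)$ ($H{\left(q,o \right)} = 3 \left(q + 6\right) \left(o - 14\right) = 3 \left(6 + q\right) \left(-14 + o\right) = 3 \left(-14 + o\right) \left(6 + q\right)$)
$u = 18$ ($u = -252 - 0 + 18 \cdot 15 + 3 \cdot 15 \cdot 0 = -252 + 0 + 270 + 0 = 18$)
$u \left(-229 - 136\right) = 18 \left(-229 - 136\right) = 18 \left(-365\right) = -6570$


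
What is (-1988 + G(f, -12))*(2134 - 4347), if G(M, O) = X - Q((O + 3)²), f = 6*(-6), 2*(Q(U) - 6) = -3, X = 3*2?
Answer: 8792249/2 ≈ 4.3961e+6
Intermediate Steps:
X = 6
Q(U) = 9/2 (Q(U) = 6 + (½)*(-3) = 6 - 3/2 = 9/2)
f = -36
G(M, O) = 3/2 (G(M, O) = 6 - 1*9/2 = 6 - 9/2 = 3/2)
(-1988 + G(f, -12))*(2134 - 4347) = (-1988 + 3/2)*(2134 - 4347) = -3973/2*(-2213) = 8792249/2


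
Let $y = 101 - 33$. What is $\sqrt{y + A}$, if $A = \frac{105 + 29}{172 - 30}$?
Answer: $\frac{\sqrt{347545}}{71} \approx 8.3032$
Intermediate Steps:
$y = 68$ ($y = 101 - 33 = 68$)
$A = \frac{67}{71}$ ($A = \frac{134}{172 - 30} = \frac{134}{142} = 134 \cdot \frac{1}{142} = \frac{67}{71} \approx 0.94366$)
$\sqrt{y + A} = \sqrt{68 + \frac{67}{71}} = \sqrt{\frac{4895}{71}} = \frac{\sqrt{347545}}{71}$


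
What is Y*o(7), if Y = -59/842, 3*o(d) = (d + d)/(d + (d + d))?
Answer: -59/3789 ≈ -0.015571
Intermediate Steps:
o(d) = 2/9 (o(d) = ((d + d)/(d + (d + d)))/3 = ((2*d)/(d + 2*d))/3 = ((2*d)/((3*d)))/3 = ((2*d)*(1/(3*d)))/3 = (1/3)*(2/3) = 2/9)
Y = -59/842 (Y = -59*1/842 = -59/842 ≈ -0.070071)
Y*o(7) = -59/842*2/9 = -59/3789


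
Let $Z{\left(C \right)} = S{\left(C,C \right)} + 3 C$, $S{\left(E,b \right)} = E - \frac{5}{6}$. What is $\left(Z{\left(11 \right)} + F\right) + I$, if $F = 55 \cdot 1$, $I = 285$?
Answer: $\frac{2299}{6} \approx 383.17$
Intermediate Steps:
$S{\left(E,b \right)} = - \frac{5}{6} + E$ ($S{\left(E,b \right)} = E - 5 \cdot \frac{1}{6} = E - \frac{5}{6} = - \frac{5}{6} + E$)
$F = 55$
$Z{\left(C \right)} = - \frac{5}{6} + 4 C$ ($Z{\left(C \right)} = \left(- \frac{5}{6} + C\right) + 3 C = - \frac{5}{6} + 4 C$)
$\left(Z{\left(11 \right)} + F\right) + I = \left(\left(- \frac{5}{6} + 4 \cdot 11\right) + 55\right) + 285 = \left(\left(- \frac{5}{6} + 44\right) + 55\right) + 285 = \left(\frac{259}{6} + 55\right) + 285 = \frac{589}{6} + 285 = \frac{2299}{6}$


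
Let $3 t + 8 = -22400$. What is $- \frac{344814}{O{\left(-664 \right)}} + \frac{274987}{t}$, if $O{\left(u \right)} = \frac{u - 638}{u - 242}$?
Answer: $- \frac{1166894425449}{4862536} \approx -2.3998 \cdot 10^{5}$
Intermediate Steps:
$O{\left(u \right)} = \frac{-638 + u}{-242 + u}$
$t = - \frac{22408}{3}$ ($t = - \frac{8}{3} + \frac{1}{3} \left(-22400\right) = - \frac{8}{3} - \frac{22400}{3} = - \frac{22408}{3} \approx -7469.3$)
$- \frac{344814}{O{\left(-664 \right)}} + \frac{274987}{t} = - \frac{344814}{\frac{1}{-242 - 664} \left(-638 - 664\right)} + \frac{274987}{- \frac{22408}{3}} = - \frac{344814}{\frac{1}{-906} \left(-1302\right)} + 274987 \left(- \frac{3}{22408}\right) = - \frac{344814}{\left(- \frac{1}{906}\right) \left(-1302\right)} - \frac{824961}{22408} = - \frac{344814}{\frac{217}{151}} - \frac{824961}{22408} = \left(-344814\right) \frac{151}{217} - \frac{824961}{22408} = - \frac{52066914}{217} - \frac{824961}{22408} = - \frac{1166894425449}{4862536}$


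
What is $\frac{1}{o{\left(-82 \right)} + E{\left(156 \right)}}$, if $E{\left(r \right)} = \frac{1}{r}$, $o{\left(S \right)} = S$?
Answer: $- \frac{156}{12791} \approx -0.012196$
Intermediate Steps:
$\frac{1}{o{\left(-82 \right)} + E{\left(156 \right)}} = \frac{1}{-82 + \frac{1}{156}} = \frac{1}{- \frac{12791}{156}} = - \frac{156}{12791}$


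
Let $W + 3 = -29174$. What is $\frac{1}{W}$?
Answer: $- \frac{1}{29177} \approx -3.4274 \cdot 10^{-5}$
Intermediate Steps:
$W = -29177$ ($W = -3 - 29174 = -29177$)
$\frac{1}{W} = \frac{1}{-29177} = - \frac{1}{29177}$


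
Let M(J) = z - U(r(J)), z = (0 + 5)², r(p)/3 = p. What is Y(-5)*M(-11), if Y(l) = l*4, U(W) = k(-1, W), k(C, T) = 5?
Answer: -400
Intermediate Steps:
r(p) = 3*p
U(W) = 5
z = 25 (z = 5² = 25)
Y(l) = 4*l
M(J) = 20 (M(J) = 25 - 1*5 = 25 - 5 = 20)
Y(-5)*M(-11) = (4*(-5))*20 = -20*20 = -400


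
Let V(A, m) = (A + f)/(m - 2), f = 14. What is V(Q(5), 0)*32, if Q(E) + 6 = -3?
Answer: -80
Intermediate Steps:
Q(E) = -9 (Q(E) = -6 - 3 = -9)
V(A, m) = (14 + A)/(-2 + m) (V(A, m) = (A + 14)/(m - 2) = (14 + A)/(-2 + m))
V(Q(5), 0)*32 = ((14 - 9)/(-2 + 0))*32 = (5/(-2))*32 = -½*5*32 = -5/2*32 = -80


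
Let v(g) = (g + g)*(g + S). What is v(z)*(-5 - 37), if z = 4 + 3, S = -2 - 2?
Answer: -1764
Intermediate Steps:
S = -4
z = 7
v(g) = 2*g*(-4 + g) (v(g) = (g + g)*(g - 4) = (2*g)*(-4 + g) = 2*g*(-4 + g))
v(z)*(-5 - 37) = (2*7*(-4 + 7))*(-5 - 37) = (2*7*3)*(-42) = 42*(-42) = -1764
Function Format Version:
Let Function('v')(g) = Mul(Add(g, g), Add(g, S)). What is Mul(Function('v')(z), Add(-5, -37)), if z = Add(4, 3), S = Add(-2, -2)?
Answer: -1764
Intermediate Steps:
S = -4
z = 7
Function('v')(g) = Mul(2, g, Add(-4, g)) (Function('v')(g) = Mul(Add(g, g), Add(g, -4)) = Mul(Mul(2, g), Add(-4, g)) = Mul(2, g, Add(-4, g)))
Mul(Function('v')(z), Add(-5, -37)) = Mul(Mul(2, 7, Add(-4, 7)), Add(-5, -37)) = Mul(Mul(2, 7, 3), -42) = Mul(42, -42) = -1764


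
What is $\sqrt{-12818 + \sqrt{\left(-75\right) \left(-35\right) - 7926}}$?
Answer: $\sqrt{-12818 + 3 i \sqrt{589}} \approx 0.3215 + 113.22 i$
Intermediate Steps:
$\sqrt{-12818 + \sqrt{\left(-75\right) \left(-35\right) - 7926}} = \sqrt{-12818 + \sqrt{2625 - 7926}} = \sqrt{-12818 + \sqrt{-5301}} = \sqrt{-12818 + 3 i \sqrt{589}}$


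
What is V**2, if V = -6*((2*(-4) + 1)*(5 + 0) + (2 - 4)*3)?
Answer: 60516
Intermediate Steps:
V = 246 (V = -6*((-8 + 1)*5 - 2*3) = -6*(-7*5 - 6) = -6*(-35 - 6) = -6*(-41) = 246)
V**2 = 246**2 = 60516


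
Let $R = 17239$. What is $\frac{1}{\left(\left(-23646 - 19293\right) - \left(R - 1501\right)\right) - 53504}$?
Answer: $- \frac{1}{112181} \approx -8.9142 \cdot 10^{-6}$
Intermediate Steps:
$\frac{1}{\left(\left(-23646 - 19293\right) - \left(R - 1501\right)\right) - 53504} = \frac{1}{\left(\left(-23646 - 19293\right) - \left(17239 - 1501\right)\right) - 53504} = \frac{1}{\left(-42939 - \left(17239 - 1501\right)\right) - 53504} = \frac{1}{\left(-42939 - 15738\right) - 53504} = \frac{1}{-58677 - 53504} = \frac{1}{-112181} = - \frac{1}{112181}$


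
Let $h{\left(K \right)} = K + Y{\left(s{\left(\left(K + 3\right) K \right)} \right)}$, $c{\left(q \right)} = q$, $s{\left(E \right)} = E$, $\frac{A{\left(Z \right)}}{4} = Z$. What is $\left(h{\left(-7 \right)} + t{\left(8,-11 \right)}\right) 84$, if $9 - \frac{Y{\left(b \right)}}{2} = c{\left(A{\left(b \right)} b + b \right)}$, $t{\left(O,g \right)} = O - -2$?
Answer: $-529788$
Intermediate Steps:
$A{\left(Z \right)} = 4 Z$
$t{\left(O,g \right)} = 2 + O$ ($t{\left(O,g \right)} = O + 2 = 2 + O$)
$Y{\left(b \right)} = 18 - 8 b^{2} - 2 b$ ($Y{\left(b \right)} = 18 - 2 \left(4 b b + b\right) = 18 - 2 \left(4 b^{2} + b\right) = 18 - 2 \left(b + 4 b^{2}\right) = 18 - \left(2 b + 8 b^{2}\right) = 18 - 8 b^{2} - 2 b$)
$h{\left(K \right)} = 18 + K - 2 K \left(1 + 4 K \left(3 + K\right)\right) \left(3 + K\right)$ ($h{\left(K \right)} = K - \left(-18 + 2 \left(K + 3\right) K \left(1 + 4 \left(K + 3\right) K\right)\right) = K - \left(-18 + 2 \left(3 + K\right) K \left(1 + 4 \left(3 + K\right) K\right)\right) = K - \left(-18 + 2 K \left(3 + K\right) \left(1 + 4 K \left(3 + K\right)\right)\right) = K - \left(-18 + 2 K \left(1 + 4 K \left(3 + K\right)\right) \left(3 + K\right)\right) = 18 + K - 2 K \left(1 + 4 K \left(3 + K\right)\right) \left(3 + K\right)$)
$\left(h{\left(-7 \right)} + t{\left(8,-11 \right)}\right) 84 = \left(\left(18 - 7 - - 14 \left(1 + 4 \left(-7\right) \left(3 - 7\right)\right) \left(3 - 7\right)\right) + \left(2 + 8\right)\right) 84 = \left(\left(18 - 7 - \left(-14\right) \left(1 + 4 \left(-7\right) \left(-4\right)\right) \left(-4\right)\right) + 10\right) 84 = \left(\left(18 - 7 - \left(-14\right) \left(1 + 112\right) \left(-4\right)\right) + 10\right) 84 = \left(\left(18 - 7 - \left(-14\right) 113 \left(-4\right)\right) + 10\right) 84 = \left(\left(18 - 7 - 6328\right) + 10\right) 84 = \left(-6317 + 10\right) 84 = \left(-6307\right) 84 = -529788$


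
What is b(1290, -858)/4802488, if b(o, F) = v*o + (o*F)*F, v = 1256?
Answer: 118908975/600311 ≈ 198.08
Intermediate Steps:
b(o, F) = 1256*o + o*F² (b(o, F) = 1256*o + (o*F)*F = 1256*o + (F*o)*F = 1256*o + o*F²)
b(1290, -858)/4802488 = (1290*(1256 + (-858)²))/4802488 = (1290*(1256 + 736164))*(1/4802488) = (1290*737420)*(1/4802488) = 951271800*(1/4802488) = 118908975/600311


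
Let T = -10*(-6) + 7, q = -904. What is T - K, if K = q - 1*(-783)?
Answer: 188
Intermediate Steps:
K = -121 (K = -904 - 1*(-783) = -904 + 783 = -121)
T = 67 (T = 60 + 7 = 67)
T - K = 67 - 1*(-121) = 67 + 121 = 188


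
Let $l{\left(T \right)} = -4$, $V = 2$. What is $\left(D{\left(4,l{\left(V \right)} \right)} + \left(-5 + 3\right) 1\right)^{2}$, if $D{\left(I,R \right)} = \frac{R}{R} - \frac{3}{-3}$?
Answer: $0$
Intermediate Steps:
$D{\left(I,R \right)} = 2$ ($D{\left(I,R \right)} = 1 - -1 = 1 + 1 = 2$)
$\left(D{\left(4,l{\left(V \right)} \right)} + \left(-5 + 3\right) 1\right)^{2} = \left(2 + \left(-5 + 3\right) 1\right)^{2} = \left(2 - 2\right)^{2} = 0^{2} = 0$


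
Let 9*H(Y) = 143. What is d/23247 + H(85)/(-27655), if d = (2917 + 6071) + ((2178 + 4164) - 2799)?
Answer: 115391812/214298595 ≈ 0.53846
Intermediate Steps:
d = 12531 (d = 8988 + (6342 - 2799) = 8988 + 3543 = 12531)
H(Y) = 143/9 (H(Y) = (1/9)*143 = 143/9)
d/23247 + H(85)/(-27655) = 12531/23247 + (143/9)/(-27655) = 12531*(1/23247) + (143/9)*(-1/27655) = 4177/7749 - 143/248895 = 115391812/214298595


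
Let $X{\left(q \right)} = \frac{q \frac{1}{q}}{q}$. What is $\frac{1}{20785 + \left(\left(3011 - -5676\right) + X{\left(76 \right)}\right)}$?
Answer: $\frac{76}{2239873} \approx 3.393 \cdot 10^{-5}$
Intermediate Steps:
$X{\left(q \right)} = \frac{1}{q}$ ($X{\left(q \right)} = 1 \frac{1}{q} = \frac{1}{q}$)
$\frac{1}{20785 + \left(\left(3011 - -5676\right) + X{\left(76 \right)}\right)} = \frac{1}{20785 + \left(\left(3011 - -5676\right) + \frac{1}{76}\right)} = \frac{1}{20785 + \left(\left(3011 + \left(-6505 + 12181\right)\right) + \frac{1}{76}\right)} = \frac{1}{20785 + \left(\left(3011 + 5676\right) + \frac{1}{76}\right)} = \frac{1}{20785 + \left(8687 + \frac{1}{76}\right)} = \frac{1}{20785 + \frac{660213}{76}} = \frac{1}{\frac{2239873}{76}} = \frac{76}{2239873}$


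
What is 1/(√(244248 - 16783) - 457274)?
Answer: -457274/209099283611 - √227465/209099283611 ≈ -2.1892e-6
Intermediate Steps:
1/(√(244248 - 16783) - 457274) = 1/(√227465 - 457274) = 1/(-457274 + √227465)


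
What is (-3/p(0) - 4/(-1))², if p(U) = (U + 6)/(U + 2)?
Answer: 9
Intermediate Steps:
p(U) = (6 + U)/(2 + U)
(-3/p(0) - 4/(-1))² = (-3*(2 + 0)/(6 + 0) - 4/(-1))² = (-3/(6/2) - 4*(-1))² = (-3/((½)*6) + 4)² = (-3/3 + 4)² = (-3*⅓ + 4)² = (-1 + 4)² = 3² = 9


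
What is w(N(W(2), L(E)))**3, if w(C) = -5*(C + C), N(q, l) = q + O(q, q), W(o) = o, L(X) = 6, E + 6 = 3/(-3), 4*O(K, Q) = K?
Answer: -15625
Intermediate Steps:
O(K, Q) = K/4
E = -7 (E = -6 + 3/(-3) = -6 + 3*(-1/3) = -6 - 1 = -7)
N(q, l) = 5*q/4 (N(q, l) = q + q/4 = 5*q/4)
w(C) = -10*C
w(N(W(2), L(E)))**3 = (-25*2/2)**3 = (-10*5/2)**3 = (-25)**3 = -15625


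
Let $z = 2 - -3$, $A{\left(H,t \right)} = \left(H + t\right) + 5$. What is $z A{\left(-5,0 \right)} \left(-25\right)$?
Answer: $0$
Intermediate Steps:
$A{\left(H,t \right)} = 5 + H + t$
$z = 5$ ($z = 2 + 3 = 5$)
$z A{\left(-5,0 \right)} \left(-25\right) = 5 \left(5 - 5 + 0\right) \left(-25\right) = 5 \cdot 0 \left(-25\right) = 0 \left(-25\right) = 0$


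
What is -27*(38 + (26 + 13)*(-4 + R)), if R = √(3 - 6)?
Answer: 3186 - 1053*I*√3 ≈ 3186.0 - 1823.8*I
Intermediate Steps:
R = I*√3 (R = √(-3) = I*√3 ≈ 1.732*I)
-27*(38 + (26 + 13)*(-4 + R)) = -27*(38 + (26 + 13)*(-4 + I*√3)) = -27*(38 + 39*(-4 + I*√3)) = -27*(38 + (-156 + 39*I*√3)) = -27*(-118 + 39*I*√3) = 3186 - 1053*I*√3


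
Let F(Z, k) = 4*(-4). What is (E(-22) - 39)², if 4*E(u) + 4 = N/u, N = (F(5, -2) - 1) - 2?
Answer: 12257001/7744 ≈ 1582.8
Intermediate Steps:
F(Z, k) = -16
N = -19 (N = (-16 - 1) - 2 = -17 - 2 = -19)
E(u) = -1 - 19/(4*u) (E(u) = -1 + (-19/u)/4 = -1 - 19/(4*u))
(E(-22) - 39)² = ((-19/4 - 1*(-22))/(-22) - 39)² = (-(-19/4 + 22)/22 - 39)² = (-1/22*69/4 - 39)² = (-69/88 - 39)² = (-3501/88)² = 12257001/7744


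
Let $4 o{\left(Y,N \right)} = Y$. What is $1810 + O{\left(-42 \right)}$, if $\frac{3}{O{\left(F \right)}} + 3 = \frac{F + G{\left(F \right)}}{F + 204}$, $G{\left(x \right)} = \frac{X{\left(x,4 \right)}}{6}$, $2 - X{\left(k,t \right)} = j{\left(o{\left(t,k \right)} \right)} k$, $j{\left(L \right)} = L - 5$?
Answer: $\frac{3015812}{1667} \approx 1809.1$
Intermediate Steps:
$o{\left(Y,N \right)} = \frac{Y}{4}$
$j{\left(L \right)} = -5 + L$ ($j{\left(L \right)} = L - 5 = -5 + L$)
$X{\left(k,t \right)} = 2 - k \left(-5 + \frac{t}{4}\right)$ ($X{\left(k,t \right)} = 2 - \left(-5 + \frac{t}{4}\right) k = 2 - k \left(-5 + \frac{t}{4}\right)$)
$G{\left(x \right)} = \frac{1}{3} + \frac{2 x}{3}$ ($G{\left(x \right)} = \frac{2 - \frac{x \left(-20 + 4\right)}{4}}{6} = \left(2 - \frac{1}{4} x \left(-16\right)\right) \frac{1}{6} = \left(2 + 4 x\right) \frac{1}{6} = \frac{1}{3} + \frac{2 x}{3}$)
$O{\left(F \right)} = \frac{3}{-3 + \frac{\frac{1}{3} + \frac{5 F}{3}}{204 + F}}$ ($O{\left(F \right)} = \frac{3}{-3 + \frac{F + \left(\frac{1}{3} + \frac{2 F}{3}\right)}{F + 204}} = \frac{3}{-3 + \frac{\frac{1}{3} + \frac{5 F}{3}}{204 + F}}$)
$1810 + O{\left(-42 \right)} = 1810 + \frac{9 \left(-204 - -42\right)}{1835 + 4 \left(-42\right)} = 1810 + \frac{9 \left(-204 + 42\right)}{1835 - 168} = 1810 + 9 \cdot \frac{1}{1667} \left(-162\right) = 1810 - \frac{1458}{1667} = \frac{3015812}{1667}$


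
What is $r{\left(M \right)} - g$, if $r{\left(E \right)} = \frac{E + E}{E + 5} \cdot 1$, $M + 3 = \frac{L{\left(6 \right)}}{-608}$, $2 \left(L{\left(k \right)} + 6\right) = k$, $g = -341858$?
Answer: $\frac{416721260}{1219} \approx 3.4186 \cdot 10^{5}$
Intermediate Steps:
$L{\left(k \right)} = -6 + \frac{k}{2}$
$M = - \frac{1821}{608}$ ($M = -3 + \frac{-6 + \frac{1}{2} \cdot 6}{-608} = -3 + \left(-6 + 3\right) \left(- \frac{1}{608}\right) = -3 - - \frac{3}{608} = -3 + \frac{3}{608} = - \frac{1821}{608} \approx -2.9951$)
$r{\left(E \right)} = \frac{2 E}{5 + E}$ ($r{\left(E \right)} = \frac{2 E}{5 + E} 1 = \frac{2 E}{5 + E}$)
$r{\left(M \right)} - g = 2 \left(- \frac{1821}{608}\right) \frac{1}{5 - \frac{1821}{608}} - -341858 = 2 \left(- \frac{1821}{608}\right) \frac{1}{\frac{1219}{608}} + 341858 = 2 \left(- \frac{1821}{608}\right) \frac{608}{1219} + 341858 = - \frac{3642}{1219} + 341858 = \frac{416721260}{1219}$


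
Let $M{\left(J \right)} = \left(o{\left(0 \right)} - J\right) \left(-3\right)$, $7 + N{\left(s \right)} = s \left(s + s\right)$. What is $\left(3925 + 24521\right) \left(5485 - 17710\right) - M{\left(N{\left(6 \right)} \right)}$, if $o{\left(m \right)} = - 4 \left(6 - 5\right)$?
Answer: $-347752557$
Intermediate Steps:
$N{\left(s \right)} = -7 + 2 s^{2}$ ($N{\left(s \right)} = -7 + s \left(s + s\right) = -7 + s 2 s = -7 + 2 s^{2}$)
$o{\left(m \right)} = -4$ ($o{\left(m \right)} = \left(-4\right) 1 = -4$)
$M{\left(J \right)} = 12 + 3 J$ ($M{\left(J \right)} = \left(-4 - J\right) \left(-3\right) = 12 + 3 J$)
$\left(3925 + 24521\right) \left(5485 - 17710\right) - M{\left(N{\left(6 \right)} \right)} = \left(3925 + 24521\right) \left(5485 - 17710\right) - \left(12 + 3 \left(-7 + 2 \cdot 6^{2}\right)\right) = 28446 \left(-12225\right) - \left(12 + 3 \left(-7 + 2 \cdot 36\right)\right) = -347752350 - \left(12 + 3 \left(-7 + 72\right)\right) = -347752350 - \left(12 + 3 \cdot 65\right) = -347752350 - \left(12 + 195\right) = -347752350 - 207 = -347752557$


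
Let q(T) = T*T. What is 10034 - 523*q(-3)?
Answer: 5327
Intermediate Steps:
q(T) = T²
10034 - 523*q(-3) = 10034 - 523*(-3)² = 10034 - 523*9 = 10034 - 4707 = 5327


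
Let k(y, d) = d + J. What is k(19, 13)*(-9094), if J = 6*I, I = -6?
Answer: 209162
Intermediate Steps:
J = -36 (J = 6*(-6) = -36)
k(y, d) = -36 + d (k(y, d) = d - 36 = -36 + d)
k(19, 13)*(-9094) = (-36 + 13)*(-9094) = -23*(-9094) = 209162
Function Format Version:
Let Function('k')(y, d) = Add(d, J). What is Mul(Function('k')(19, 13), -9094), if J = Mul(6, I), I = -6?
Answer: 209162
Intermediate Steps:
J = -36 (J = Mul(6, -6) = -36)
Function('k')(y, d) = Add(-36, d) (Function('k')(y, d) = Add(d, -36) = Add(-36, d))
Mul(Function('k')(19, 13), -9094) = Mul(Add(-36, 13), -9094) = Mul(-23, -9094) = 209162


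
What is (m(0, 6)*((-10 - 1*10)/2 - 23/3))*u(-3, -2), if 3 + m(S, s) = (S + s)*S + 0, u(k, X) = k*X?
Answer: 318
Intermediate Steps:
u(k, X) = X*k
m(S, s) = -3 + S*(S + s) (m(S, s) = -3 + ((S + s)*S + 0) = -3 + (S*(S + s) + 0) = -3 + S*(S + s))
(m(0, 6)*((-10 - 1*10)/2 - 23/3))*u(-3, -2) = ((-3 + 0**2 + 0*6)*((-10 - 1*10)/2 - 23/3))*(-2*(-3)) = ((-3 + 0 + 0)*((-10 - 10)*(1/2) - 23*1/3))*6 = -3*(-20*1/2 - 23/3)*6 = -3*(-10 - 23/3)*6 = -3*(-53/3)*6 = 53*6 = 318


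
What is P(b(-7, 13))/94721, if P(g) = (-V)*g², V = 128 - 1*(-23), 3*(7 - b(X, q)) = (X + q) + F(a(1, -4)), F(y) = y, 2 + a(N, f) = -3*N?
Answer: -60400/852489 ≈ -0.070851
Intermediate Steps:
a(N, f) = -2 - 3*N
b(X, q) = 26/3 - X/3 - q/3 (b(X, q) = 7 - ((X + q) + (-2 - 3*1))/3 = 7 - ((X + q) + (-2 - 3))/3 = 7 - ((X + q) - 5)/3 = 7 - (-5 + X + q)/3 = 7 + (5/3 - X/3 - q/3) = 26/3 - X/3 - q/3)
V = 151 (V = 128 + 23 = 151)
P(g) = -151*g² (P(g) = (-1*151)*g² = -151*g²)
P(b(-7, 13))/94721 = -151*(26/3 - ⅓*(-7) - ⅓*13)²/94721 = -151*(26/3 + 7/3 - 13/3)²*(1/94721) = -151*(20/3)²*(1/94721) = -151*400/9*(1/94721) = -60400/9*1/94721 = -60400/852489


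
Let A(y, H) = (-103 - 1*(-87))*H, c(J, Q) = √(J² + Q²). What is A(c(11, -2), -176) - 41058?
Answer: -38242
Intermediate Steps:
A(y, H) = -16*H (A(y, H) = (-103 + 87)*H = -16*H)
A(c(11, -2), -176) - 41058 = -16*(-176) - 41058 = 2816 - 41058 = -38242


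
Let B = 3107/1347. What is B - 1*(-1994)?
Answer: 2689025/1347 ≈ 1996.3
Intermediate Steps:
B = 3107/1347 (B = 3107*(1/1347) = 3107/1347 ≈ 2.3066)
B - 1*(-1994) = 3107/1347 - 1*(-1994) = 3107/1347 + 1994 = 2689025/1347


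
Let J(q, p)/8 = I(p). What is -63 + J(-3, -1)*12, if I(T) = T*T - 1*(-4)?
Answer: 417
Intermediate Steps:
I(T) = 4 + T² (I(T) = T² + 4 = 4 + T²)
J(q, p) = 32 + 8*p² (J(q, p) = 8*(4 + p²) = 32 + 8*p²)
-63 + J(-3, -1)*12 = -63 + (32 + 8*(-1)²)*12 = -63 + (32 + 8*1)*12 = -63 + (32 + 8)*12 = -63 + 40*12 = -63 + 480 = 417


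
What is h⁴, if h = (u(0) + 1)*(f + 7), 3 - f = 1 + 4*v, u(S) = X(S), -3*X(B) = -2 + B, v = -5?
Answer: 442050625/81 ≈ 5.4574e+6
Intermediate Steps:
X(B) = ⅔ - B/3 (X(B) = -(-2 + B)/3 = ⅔ - B/3)
u(S) = ⅔ - S/3
f = 22 (f = 3 - (1 + 4*(-5)) = 3 - (1 - 20) = 3 - 1*(-19) = 3 + 19 = 22)
h = 145/3 (h = ((⅔ - ⅓*0) + 1)*(22 + 7) = ((⅔ + 0) + 1)*29 = (⅔ + 1)*29 = (5/3)*29 = 145/3 ≈ 48.333)
h⁴ = (145/3)⁴ = 442050625/81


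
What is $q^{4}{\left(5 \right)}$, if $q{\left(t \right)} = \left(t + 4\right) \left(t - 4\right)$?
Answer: $6561$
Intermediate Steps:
$q{\left(t \right)} = \left(-4 + t\right) \left(4 + t\right)$ ($q{\left(t \right)} = \left(4 + t\right) \left(-4 + t\right) = \left(-4 + t\right) \left(4 + t\right)$)
$q^{4}{\left(5 \right)} = \left(-16 + 5^{2}\right)^{4} = \left(-16 + 25\right)^{4} = 9^{4} = 6561$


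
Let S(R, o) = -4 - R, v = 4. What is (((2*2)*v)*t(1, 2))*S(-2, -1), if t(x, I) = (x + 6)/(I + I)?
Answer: -56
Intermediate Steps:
t(x, I) = (6 + x)/(2*I) (t(x, I) = (6 + x)/((2*I)) = (6 + x)*(1/(2*I)) = (6 + x)/(2*I))
(((2*2)*v)*t(1, 2))*S(-2, -1) = (((2*2)*4)*((½)*(6 + 1)/2))*(-4 - 1*(-2)) = ((4*4)*((½)*(½)*7))*(-4 + 2) = (16*(7/4))*(-2) = 28*(-2) = -56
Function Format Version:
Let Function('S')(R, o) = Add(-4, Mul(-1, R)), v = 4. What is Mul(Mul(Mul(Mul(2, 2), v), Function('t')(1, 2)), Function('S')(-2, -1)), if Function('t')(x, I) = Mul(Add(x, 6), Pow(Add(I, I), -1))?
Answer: -56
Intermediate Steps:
Function('t')(x, I) = Mul(Rational(1, 2), Pow(I, -1), Add(6, x)) (Function('t')(x, I) = Mul(Add(6, x), Pow(Mul(2, I), -1)) = Mul(Add(6, x), Mul(Rational(1, 2), Pow(I, -1))) = Mul(Rational(1, 2), Pow(I, -1), Add(6, x)))
Mul(Mul(Mul(Mul(2, 2), v), Function('t')(1, 2)), Function('S')(-2, -1)) = Mul(Mul(Mul(Mul(2, 2), 4), Mul(Rational(1, 2), Pow(2, -1), Add(6, 1))), Add(-4, Mul(-1, -2))) = Mul(Mul(Mul(4, 4), Mul(Rational(1, 2), Rational(1, 2), 7)), Add(-4, 2)) = Mul(Mul(16, Rational(7, 4)), -2) = Mul(28, -2) = -56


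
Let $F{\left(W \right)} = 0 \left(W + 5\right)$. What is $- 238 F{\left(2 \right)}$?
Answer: $0$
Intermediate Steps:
$F{\left(W \right)} = 0$ ($F{\left(W \right)} = 0 \left(5 + W\right) = 0$)
$- 238 F{\left(2 \right)} = \left(-238\right) 0 = 0$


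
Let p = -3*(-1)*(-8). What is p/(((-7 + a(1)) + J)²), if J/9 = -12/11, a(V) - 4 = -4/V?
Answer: -2904/34225 ≈ -0.084850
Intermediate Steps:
a(V) = 4 - 4/V
J = -108/11 (J = 9*(-12/11) = -108/11 ≈ -9.8182)
p = -24 (p = 3*(-8) = -24)
p/(((-7 + a(1)) + J)²) = -24/((-7 + (4 - 4/1)) - 108/11)² = -24/((-7 + (4 - 4*1)) - 108/11)² = -24/((-7 + (4 - 4)) - 108/11)² = -24/((-7 + 0) - 108/11)² = -24/(-7 - 108/11)² = -24/((-185/11)²) = -24/34225/121 = -24*121/34225 = -2904/34225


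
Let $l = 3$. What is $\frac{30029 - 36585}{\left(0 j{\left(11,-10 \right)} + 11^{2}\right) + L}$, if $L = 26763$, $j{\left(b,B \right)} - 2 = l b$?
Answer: $- \frac{149}{611} \approx -0.24386$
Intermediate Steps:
$j{\left(b,B \right)} = 2 + 3 b$
$\frac{30029 - 36585}{\left(0 j{\left(11,-10 \right)} + 11^{2}\right) + L} = \frac{30029 - 36585}{\left(0 \left(2 + 3 \cdot 11\right) + 11^{2}\right) + 26763} = - \frac{6556}{\left(0 \left(2 + 33\right) + 121\right) + 26763} = - \frac{6556}{\left(0 \cdot 35 + 121\right) + 26763} = - \frac{6556}{\left(0 + 121\right) + 26763} = - \frac{6556}{121 + 26763} = - \frac{6556}{26884} = \left(-6556\right) \frac{1}{26884} = - \frac{149}{611}$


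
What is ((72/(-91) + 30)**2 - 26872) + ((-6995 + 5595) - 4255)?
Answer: -262291123/8281 ≈ -31674.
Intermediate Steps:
((72/(-91) + 30)**2 - 26872) + ((-6995 + 5595) - 4255) = ((72*(-1/91) + 30)**2 - 26872) + (-1400 - 4255) = ((-72/91 + 30)**2 - 26872) - 5655 = ((2658/91)**2 - 26872) - 5655 = (7064964/8281 - 26872) - 5655 = -215462068/8281 - 5655 = -262291123/8281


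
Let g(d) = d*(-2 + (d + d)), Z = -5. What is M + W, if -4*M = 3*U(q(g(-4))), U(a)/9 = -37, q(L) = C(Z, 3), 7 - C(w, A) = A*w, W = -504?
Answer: -1017/4 ≈ -254.25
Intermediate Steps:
g(d) = d*(-2 + 2*d)
C(w, A) = 7 - A*w
q(L) = 22 (q(L) = 7 - 1*3*(-5) = 7 + 15 = 22)
U(a) = -333 (U(a) = 9*(-37) = -333)
M = 999/4 (M = -3*(-333)/4 = -¼*(-999) = 999/4 ≈ 249.75)
M + W = 999/4 - 504 = -1017/4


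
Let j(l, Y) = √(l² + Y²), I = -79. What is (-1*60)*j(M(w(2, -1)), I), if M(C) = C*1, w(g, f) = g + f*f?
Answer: -1500*√10 ≈ -4743.4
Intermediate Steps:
w(g, f) = g + f²
M(C) = C
j(l, Y) = √(Y² + l²)
(-1*60)*j(M(w(2, -1)), I) = (-1*60)*√((-79)² + (2 + (-1)²)²) = -60*√(6241 + (2 + 1)²) = -60*√(6241 + 3²) = -60*√(6241 + 9) = -1500*√10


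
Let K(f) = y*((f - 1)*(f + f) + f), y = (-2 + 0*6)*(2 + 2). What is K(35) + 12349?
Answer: -6971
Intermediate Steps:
y = -8 (y = (-2 + 0)*4 = -2*4 = -8)
K(f) = -8*f - 16*f*(-1 + f) (K(f) = -8*((f - 1)*(f + f) + f) = -8*((-1 + f)*(2*f) + f) = -8*(2*f*(-1 + f) + f) = -8*(f + 2*f*(-1 + f)) = -8*f - 16*f*(-1 + f))
K(35) + 12349 = 8*35*(1 - 2*35) + 12349 = 8*35*(1 - 70) + 12349 = 8*35*(-69) + 12349 = -19320 + 12349 = -6971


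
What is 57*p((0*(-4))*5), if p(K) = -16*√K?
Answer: 0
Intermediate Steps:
57*p((0*(-4))*5) = 57*(-16*0*√5) = 57*(-16*√(0*5)) = 57*(-16*√0) = 57*(-16*0) = 57*0 = 0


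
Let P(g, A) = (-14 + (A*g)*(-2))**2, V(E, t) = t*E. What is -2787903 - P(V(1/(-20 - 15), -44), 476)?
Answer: -106348491/25 ≈ -4.2539e+6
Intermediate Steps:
V(E, t) = E*t
P(g, A) = (-14 - 2*A*g)**2
-2787903 - P(V(1/(-20 - 15), -44), 476) = -2787903 - 4*(7 + 476*(-44/(-20 - 15)))**2 = -2787903 - 4*(7 + 476*(-44/(-35)))**2 = -2787903 - 4*(7 + 476*(-1/35*(-44)))**2 = -2787903 - 4*(7 + 476*(44/35))**2 = -2787903 - 4*(7 + 2992/5)**2 = -2787903 - 4*(3027/5)**2 = -2787903 - 4*9162729/25 = -2787903 - 1*36650916/25 = -2787903 - 36650916/25 = -106348491/25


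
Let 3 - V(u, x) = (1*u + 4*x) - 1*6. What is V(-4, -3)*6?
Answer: 150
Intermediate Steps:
V(u, x) = 9 - u - 4*x (V(u, x) = 3 - ((1*u + 4*x) - 1*6) = 3 - ((u + 4*x) - 6) = 3 - (-6 + u + 4*x) = 3 + (6 - u - 4*x) = 9 - u - 4*x)
V(-4, -3)*6 = (9 - 1*(-4) - 4*(-3))*6 = (9 + 4 + 12)*6 = 25*6 = 150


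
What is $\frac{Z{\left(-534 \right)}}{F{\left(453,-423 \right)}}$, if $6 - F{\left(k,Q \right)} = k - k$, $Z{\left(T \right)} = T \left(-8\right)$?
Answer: $712$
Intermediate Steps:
$Z{\left(T \right)} = - 8 T$
$F{\left(k,Q \right)} = 6$ ($F{\left(k,Q \right)} = 6 - \left(k - k\right) = 6 - 0 = 6 + 0 = 6$)
$\frac{Z{\left(-534 \right)}}{F{\left(453,-423 \right)}} = \frac{\left(-8\right) \left(-534\right)}{6} = 4272 \cdot \frac{1}{6} = 712$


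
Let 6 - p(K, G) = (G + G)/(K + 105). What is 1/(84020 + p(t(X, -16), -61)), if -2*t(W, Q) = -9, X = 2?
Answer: 219/18401938 ≈ 1.1901e-5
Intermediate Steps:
t(W, Q) = 9/2 (t(W, Q) = -½*(-9) = 9/2)
p(K, G) = 6 - 2*G/(105 + K) (p(K, G) = 6 - (G + G)/(K + 105) = 6 - 2*G/(105 + K))
1/(84020 + p(t(X, -16), -61)) = 1/(84020 + 2*(315 - 1*(-61) + 3*(9/2))/(105 + 9/2)) = 1/(84020 + 2*(315 + 61 + 27/2)/(219/2)) = 1/(84020 + 2*(2/219)*(779/2)) = 1/(84020 + 1558/219) = 1/(18401938/219) = 219/18401938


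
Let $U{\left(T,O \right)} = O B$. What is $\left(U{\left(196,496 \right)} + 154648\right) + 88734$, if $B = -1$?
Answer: $242886$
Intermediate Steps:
$U{\left(T,O \right)} = - O$ ($U{\left(T,O \right)} = O \left(-1\right) = - O$)
$\left(U{\left(196,496 \right)} + 154648\right) + 88734 = \left(\left(-1\right) 496 + 154648\right) + 88734 = \left(-496 + 154648\right) + 88734 = 154152 + 88734 = 242886$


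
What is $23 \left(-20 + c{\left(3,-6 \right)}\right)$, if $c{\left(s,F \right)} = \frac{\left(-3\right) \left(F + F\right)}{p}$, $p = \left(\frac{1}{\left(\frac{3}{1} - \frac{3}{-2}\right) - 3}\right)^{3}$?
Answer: $\frac{4669}{2} \approx 2334.5$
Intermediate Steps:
$p = \frac{8}{27}$ ($p = \left(\frac{1}{\left(3 \cdot 1 - - \frac{3}{2}\right) - 3}\right)^{3} = \left(\frac{1}{\left(3 + \frac{3}{2}\right) - 3}\right)^{3} = \left(\frac{1}{\frac{9}{2} - 3}\right)^{3} = \left(\frac{1}{\frac{3}{2}}\right)^{3} = \left(\frac{2}{3}\right)^{3} = \frac{8}{27} \approx 0.2963$)
$c{\left(s,F \right)} = - \frac{81 F}{4}$ ($c{\left(s,F \right)} = \frac{\left(-3\right) \left(F + F\right)}{\frac{8}{27}} = - 3 \cdot 2 F \frac{27}{8} = - 6 F \frac{27}{8} = - \frac{81 F}{4}$)
$23 \left(-20 + c{\left(3,-6 \right)}\right) = 23 \left(-20 - - \frac{243}{2}\right) = 23 \left(-20 + \frac{243}{2}\right) = 23 \cdot \frac{203}{2} = \frac{4669}{2}$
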